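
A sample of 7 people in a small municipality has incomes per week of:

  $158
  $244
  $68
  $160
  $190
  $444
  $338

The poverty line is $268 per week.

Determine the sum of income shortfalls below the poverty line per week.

Below the line: $68, $158, $160, $190, $244 (q = 5 of N = 7).
Individual gaps: 268−68 = 200; 268−158 = 110; 268−160 = 108; 268−190 = 78; 268−244 = 24.
Aggregate gap = $520.

$520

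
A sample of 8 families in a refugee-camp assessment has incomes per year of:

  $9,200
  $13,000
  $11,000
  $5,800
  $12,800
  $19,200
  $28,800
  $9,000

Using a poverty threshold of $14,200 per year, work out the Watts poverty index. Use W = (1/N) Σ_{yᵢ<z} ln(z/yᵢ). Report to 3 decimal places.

Poor units: $5,800, $9,000, $9,200, $11,000, $12,800, $13,000 (q = 6 of N = 8).
Log gaps: ln(14200/5800) = 0.8954; ln(14200/9000) = 0.4560; ln(14200/9200) = 0.4340; ln(14200/11000) = 0.2553; ln(14200/12800) = 0.1038; ln(14200/13000) = 0.0883.
W = 2.232876 / 8 = 0.279.

0.279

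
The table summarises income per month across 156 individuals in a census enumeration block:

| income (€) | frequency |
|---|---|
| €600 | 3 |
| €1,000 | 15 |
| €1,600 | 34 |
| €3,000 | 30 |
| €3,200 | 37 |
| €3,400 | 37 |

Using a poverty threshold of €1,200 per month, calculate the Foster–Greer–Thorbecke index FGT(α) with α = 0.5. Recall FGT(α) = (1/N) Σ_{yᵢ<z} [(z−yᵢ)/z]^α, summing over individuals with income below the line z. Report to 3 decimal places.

Below z: 3×€600, 15×€1,000 (q = 18 of N = 156).
Normalized shortfalls: (1200−600)/1200 = 0.5000 (×3); (1200−1000)/1200 = 0.1667 (×15).
Raised to α = 0.5: 0.70711 (×3); 0.40825 (×15).
Sum = 8.245045; FGT(0.5) = 8.245045 / 156 = 0.053.

0.053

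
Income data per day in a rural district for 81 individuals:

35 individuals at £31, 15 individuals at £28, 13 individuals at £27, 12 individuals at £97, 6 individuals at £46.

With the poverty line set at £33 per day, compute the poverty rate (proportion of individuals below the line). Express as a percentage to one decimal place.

77.8%

63 of the 81 individuals have income below £33.
H = 63/81 = 77.8%.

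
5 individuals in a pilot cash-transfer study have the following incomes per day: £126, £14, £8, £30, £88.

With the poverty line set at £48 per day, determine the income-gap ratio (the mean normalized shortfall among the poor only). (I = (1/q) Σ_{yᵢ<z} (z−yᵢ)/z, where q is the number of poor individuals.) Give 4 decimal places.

0.6389

Below the line: £8, £14, £30 (q = 3 of N = 5).
Relative gaps: 0.8333, 0.7083, 0.3750; sum = 1.916667.
I averages over the q = 3 poor units only: 1.916667 / 3 = 0.6389.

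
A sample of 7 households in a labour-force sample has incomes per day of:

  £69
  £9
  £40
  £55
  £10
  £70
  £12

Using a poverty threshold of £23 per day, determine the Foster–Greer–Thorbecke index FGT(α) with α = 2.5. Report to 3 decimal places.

0.098

Below the line: £9, £10, £12 (q = 3 of N = 7).
Normalized shortfalls: (23−9)/23 = 0.6087; (23−10)/23 = 0.5652; (23−12)/23 = 0.4783.
Raised to α = 2.5: 0.28907; 0.24018; 0.15818.
Sum = 0.687433; FGT(2.5) = 0.687433 / 7 = 0.098.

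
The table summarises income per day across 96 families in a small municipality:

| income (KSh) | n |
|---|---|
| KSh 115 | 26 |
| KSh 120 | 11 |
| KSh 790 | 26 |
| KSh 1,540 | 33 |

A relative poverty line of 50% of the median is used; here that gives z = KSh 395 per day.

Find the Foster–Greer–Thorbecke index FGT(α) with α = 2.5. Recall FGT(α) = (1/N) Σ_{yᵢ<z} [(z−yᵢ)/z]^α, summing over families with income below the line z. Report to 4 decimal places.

0.1609

Poor units: 26×KSh 115, 11×KSh 120 (q = 37 of N = 96).
Relative gaps: (395−115)/395 = 0.7089 (×26); (395−120)/395 = 0.6962 (×11).
Raised to α = 2.5: 0.42306 (×26); 0.40443 (×11).
Sum = 15.448255; FGT(2.5) = 15.448255 / 96 = 0.1609.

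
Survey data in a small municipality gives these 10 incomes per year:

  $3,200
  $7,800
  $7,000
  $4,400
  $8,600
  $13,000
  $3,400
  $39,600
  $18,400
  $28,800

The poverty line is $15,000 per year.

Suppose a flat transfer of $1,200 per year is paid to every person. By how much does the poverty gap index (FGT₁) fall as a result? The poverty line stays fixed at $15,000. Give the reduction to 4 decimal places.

Before: below the line — $3,200, $3,400, $4,400, $7,000, $7,800, $8,600, $13,000; poverty gap index (FGT₁) = 0.384000.
After the $1,200 transfer: below the line — $4,400, $4,600, $5,600, $8,200, $9,000, $9,800, $14,200; poverty gap index (FGT₁) = 0.328000.
Reduction = 0.384000 − 0.328000 = 0.0560.

0.0560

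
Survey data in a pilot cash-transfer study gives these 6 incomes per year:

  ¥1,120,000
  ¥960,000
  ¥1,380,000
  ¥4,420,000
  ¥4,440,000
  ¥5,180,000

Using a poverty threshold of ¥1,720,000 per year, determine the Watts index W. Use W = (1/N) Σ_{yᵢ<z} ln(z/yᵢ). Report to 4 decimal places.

Incomes under z: ¥960,000, ¥1,120,000, ¥1,380,000 (q = 3 of N = 6).
Log gaps: ln(1720000/960000) = 0.5831; ln(1720000/1120000) = 0.4290; ln(1720000/1380000) = 0.2202.
W = 1.232383 / 6 = 0.2054.

0.2054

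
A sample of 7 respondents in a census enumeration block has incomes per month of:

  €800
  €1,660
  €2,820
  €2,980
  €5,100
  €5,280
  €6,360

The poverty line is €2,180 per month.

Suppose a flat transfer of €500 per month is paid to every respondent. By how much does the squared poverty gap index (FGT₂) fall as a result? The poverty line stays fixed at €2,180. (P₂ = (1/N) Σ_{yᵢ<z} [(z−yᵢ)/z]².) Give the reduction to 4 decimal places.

Before: below the line — €800, €1,660; squared poverty gap index (FGT₂) = 0.065374.
After the €500 transfer: below the line — €1,300, €2,160; squared poverty gap index (FGT₂) = 0.023290.
Reduction = 0.065374 − 0.023290 = 0.0421.

0.0421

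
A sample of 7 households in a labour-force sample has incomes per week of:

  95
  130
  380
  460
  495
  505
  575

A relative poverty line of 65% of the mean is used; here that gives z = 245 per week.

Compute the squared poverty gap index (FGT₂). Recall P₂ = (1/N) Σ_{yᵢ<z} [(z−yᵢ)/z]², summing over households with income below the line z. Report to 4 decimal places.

0.0850

Below z: 95, 130 (q = 2 of N = 7).
Relative gaps: (245−95)/245 = 0.6122; (245−130)/245 = 0.4694.
Squared: 0.3748; 0.2203.
Sum = 0.595169; P₂ = 0.595169 / 7 = 0.0850.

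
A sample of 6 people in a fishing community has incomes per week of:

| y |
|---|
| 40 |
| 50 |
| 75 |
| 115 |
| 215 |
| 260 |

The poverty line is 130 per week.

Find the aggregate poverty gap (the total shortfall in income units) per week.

240

Below the line: 40, 50, 75, 115 (q = 4 of N = 6).
Individual gaps: 130−40 = 90; 130−50 = 80; 130−75 = 55; 130−115 = 15.
Aggregate gap = 240.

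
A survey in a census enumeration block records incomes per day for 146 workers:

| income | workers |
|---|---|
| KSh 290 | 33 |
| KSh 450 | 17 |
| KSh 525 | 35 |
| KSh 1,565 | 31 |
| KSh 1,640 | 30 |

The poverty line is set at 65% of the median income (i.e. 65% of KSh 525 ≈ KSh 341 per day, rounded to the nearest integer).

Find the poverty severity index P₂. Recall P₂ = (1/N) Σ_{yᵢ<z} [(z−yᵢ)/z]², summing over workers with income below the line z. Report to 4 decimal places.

Incomes under z: 33×KSh 290 (q = 33 of N = 146).
Shortfall ratios: (341−290)/341 = 0.1496 (×33).
Squared: 0.0224 (×33).
Sum = 0.738152; P₂ = 0.738152 / 146 = 0.0051.

0.0051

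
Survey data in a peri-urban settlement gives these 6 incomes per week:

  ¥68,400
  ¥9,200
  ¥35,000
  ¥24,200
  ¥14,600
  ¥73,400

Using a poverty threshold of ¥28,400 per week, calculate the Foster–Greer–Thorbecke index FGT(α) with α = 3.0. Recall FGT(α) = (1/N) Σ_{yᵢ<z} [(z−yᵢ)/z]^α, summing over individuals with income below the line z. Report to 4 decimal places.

0.0712

Poor units: ¥9,200, ¥14,600, ¥24,200 (q = 3 of N = 6).
Relative gaps: (28400−9200)/28400 = 0.6761; (28400−14600)/28400 = 0.4859; (28400−24200)/28400 = 0.1479.
Raised to α = 3.0: 0.30899; 0.11473; 0.00323.
Sum = 0.426959; FGT(3.0) = 0.426959 / 6 = 0.0712.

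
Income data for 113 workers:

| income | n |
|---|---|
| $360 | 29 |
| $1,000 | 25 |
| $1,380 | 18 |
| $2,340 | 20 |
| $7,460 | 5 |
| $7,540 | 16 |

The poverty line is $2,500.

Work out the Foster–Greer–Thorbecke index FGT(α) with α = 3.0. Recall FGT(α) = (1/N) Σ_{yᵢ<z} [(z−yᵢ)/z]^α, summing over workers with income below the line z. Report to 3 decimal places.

Below z: 29×$360, 25×$1,000, 18×$1,380, 20×$2,340 (q = 92 of N = 113).
Normalized shortfalls: (2500−360)/2500 = 0.8560 (×29); (2500−1000)/2500 = 0.6000 (×25); (2500−1380)/2500 = 0.4480 (×18); (2500−2340)/2500 = 0.0640 (×20).
Raised to α = 3.0: 0.62722 (×29); 0.21600 (×25); 0.08992 (×18); 0.00026 (×20).
Sum = 25.213158; FGT(3.0) = 25.213158 / 113 = 0.223.

0.223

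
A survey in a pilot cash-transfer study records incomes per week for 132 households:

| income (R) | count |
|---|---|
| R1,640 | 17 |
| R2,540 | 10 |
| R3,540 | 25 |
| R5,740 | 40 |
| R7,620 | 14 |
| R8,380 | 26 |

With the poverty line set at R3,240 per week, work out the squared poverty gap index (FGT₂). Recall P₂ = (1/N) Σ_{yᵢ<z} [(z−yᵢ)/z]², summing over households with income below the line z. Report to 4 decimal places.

Below the line: 17×R1,640, 10×R2,540 (q = 27 of N = 132).
Shortfall ratios: (3240−1640)/3240 = 0.4938 (×17); (3240−2540)/3240 = 0.2160 (×10).
Squared: 0.2439 (×17); 0.0467 (×10).
Sum = 4.612483; P₂ = 4.612483 / 132 = 0.0349.

0.0349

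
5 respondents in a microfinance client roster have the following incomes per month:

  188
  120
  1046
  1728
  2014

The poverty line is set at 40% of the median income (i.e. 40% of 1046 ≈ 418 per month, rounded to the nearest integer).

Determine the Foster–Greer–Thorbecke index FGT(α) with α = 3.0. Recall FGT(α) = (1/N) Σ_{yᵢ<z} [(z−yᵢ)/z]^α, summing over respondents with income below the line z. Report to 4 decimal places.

Below z: 120, 188 (q = 2 of N = 5).
Gap ratios (z−y)/z: (418−120)/418 = 0.7129; (418−188)/418 = 0.5502.
Raised to α = 3.0: 0.36234; 0.16659.
Sum = 0.528935; FGT(3.0) = 0.528935 / 5 = 0.1058.

0.1058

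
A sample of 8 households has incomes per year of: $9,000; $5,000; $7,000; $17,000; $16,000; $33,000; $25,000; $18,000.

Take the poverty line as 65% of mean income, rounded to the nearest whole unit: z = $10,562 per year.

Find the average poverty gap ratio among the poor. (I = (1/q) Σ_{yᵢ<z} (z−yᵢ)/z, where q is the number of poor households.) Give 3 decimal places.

0.337

Incomes under z: $5,000, $7,000, $9,000 (q = 3 of N = 8).
Shortfall ratios (z−y)/z: 0.5266, 0.3372, 0.1479; sum = 1.011740.
The income-gap ratio divides by q (the poor only): 1.011740 / 3 = 0.337.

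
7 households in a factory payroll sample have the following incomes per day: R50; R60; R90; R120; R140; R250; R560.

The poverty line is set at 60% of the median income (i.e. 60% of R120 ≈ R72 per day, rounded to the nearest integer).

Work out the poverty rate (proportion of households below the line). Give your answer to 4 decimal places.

2 of the 7 households have income below R72.
H = 2/7 = 0.2857.

0.2857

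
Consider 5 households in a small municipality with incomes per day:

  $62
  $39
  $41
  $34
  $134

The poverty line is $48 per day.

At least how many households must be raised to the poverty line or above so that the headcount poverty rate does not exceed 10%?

3

3 of the 5 households are poor, so H = 3/5 = 0.600.
A headcount ratio of at most 10% allows at most ⌊0.10 × 5⌋ = 0 poor households.
So at least 3 − 0 = 3 must be lifted.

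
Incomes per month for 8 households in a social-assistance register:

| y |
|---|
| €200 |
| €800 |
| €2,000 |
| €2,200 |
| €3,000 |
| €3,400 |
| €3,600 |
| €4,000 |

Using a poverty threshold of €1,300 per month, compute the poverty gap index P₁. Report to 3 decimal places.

Poor units: €200, €800 (q = 2 of N = 8).
Normalized shortfalls: (1300−200)/1300 = 0.8462; (1300−800)/1300 = 0.3846.
Σ = 1.230769. Dividing by the full population N = 8 gives P₁ = 0.154.

0.154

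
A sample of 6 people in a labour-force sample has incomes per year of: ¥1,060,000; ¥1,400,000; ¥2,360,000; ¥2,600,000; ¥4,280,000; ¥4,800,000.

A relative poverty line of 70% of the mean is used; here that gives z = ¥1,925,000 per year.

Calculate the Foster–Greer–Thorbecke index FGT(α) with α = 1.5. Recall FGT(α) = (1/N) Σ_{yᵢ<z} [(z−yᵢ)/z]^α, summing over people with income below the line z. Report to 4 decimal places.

Below the line: ¥1,060,000, ¥1,400,000 (q = 2 of N = 6).
Normalized shortfalls: (1925000−1060000)/1925000 = 0.4494; (1925000−1400000)/1925000 = 0.2727.
Raised to α = 1.5: 0.30122; 0.14243.
Sum = 0.443643; FGT(1.5) = 0.443643 / 6 = 0.0739.

0.0739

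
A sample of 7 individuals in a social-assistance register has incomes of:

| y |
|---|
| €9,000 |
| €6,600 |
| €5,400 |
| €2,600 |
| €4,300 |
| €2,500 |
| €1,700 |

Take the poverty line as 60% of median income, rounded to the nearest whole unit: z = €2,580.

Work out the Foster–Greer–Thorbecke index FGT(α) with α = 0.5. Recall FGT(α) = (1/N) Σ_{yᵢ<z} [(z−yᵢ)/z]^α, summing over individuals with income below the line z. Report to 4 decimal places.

Incomes under z: €1,700, €2,500 (q = 2 of N = 7).
Shortfall ratios: (2580−1700)/2580 = 0.3411; (2580−2500)/2580 = 0.0310.
Raised to α = 0.5: 0.58403; 0.17609.
Sum = 0.760115; FGT(0.5) = 0.760115 / 7 = 0.1086.

0.1086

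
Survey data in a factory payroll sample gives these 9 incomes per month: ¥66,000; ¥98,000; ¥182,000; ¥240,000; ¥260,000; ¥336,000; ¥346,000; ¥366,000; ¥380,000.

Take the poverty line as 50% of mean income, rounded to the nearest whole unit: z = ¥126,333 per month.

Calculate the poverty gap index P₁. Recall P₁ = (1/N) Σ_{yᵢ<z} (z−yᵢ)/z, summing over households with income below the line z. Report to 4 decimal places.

Below the line: ¥66,000, ¥98,000 (q = 2 of N = 9).
Normalized shortfalls: (126333−66000)/126333 = 0.4776; (126333−98000)/126333 = 0.2243.
Σ = 0.701844. Dividing by the full population N = 9 gives P₁ = 0.0780.

0.0780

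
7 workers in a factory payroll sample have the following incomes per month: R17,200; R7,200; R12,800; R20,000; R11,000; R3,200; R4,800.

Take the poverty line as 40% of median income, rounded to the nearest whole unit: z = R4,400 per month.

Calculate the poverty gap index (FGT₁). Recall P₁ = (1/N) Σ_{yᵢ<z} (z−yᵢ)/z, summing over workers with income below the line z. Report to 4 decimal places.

Below z: R3,200 (q = 1 of N = 7).
Gap ratios (z−y)/z: (4400−3200)/4400 = 0.2727.
Sum of shortfalls = 0.272727; P₁ averages over all N: 0.272727 / 7 = 0.0390.

0.0390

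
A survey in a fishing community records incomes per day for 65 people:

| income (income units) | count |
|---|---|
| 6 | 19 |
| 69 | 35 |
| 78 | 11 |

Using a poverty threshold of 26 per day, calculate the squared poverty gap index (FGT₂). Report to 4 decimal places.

Incomes under z: 19×6 (q = 19 of N = 65).
Gap ratios (z−y)/z: (26−6)/26 = 0.7692 (×19).
Squared: 0.5917 (×19).
Sum = 11.242604; P₂ = 11.242604 / 65 = 0.1730.

0.1730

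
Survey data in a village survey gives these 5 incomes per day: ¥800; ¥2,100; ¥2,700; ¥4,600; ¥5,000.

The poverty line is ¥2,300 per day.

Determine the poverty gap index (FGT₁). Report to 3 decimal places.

0.148

Poor units: ¥800, ¥2,100 (q = 2 of N = 5).
Relative gaps: (2300−800)/2300 = 0.6522; (2300−2100)/2300 = 0.0870.
Sum of shortfalls = 0.739130; P₁ averages over all N: 0.739130 / 5 = 0.148.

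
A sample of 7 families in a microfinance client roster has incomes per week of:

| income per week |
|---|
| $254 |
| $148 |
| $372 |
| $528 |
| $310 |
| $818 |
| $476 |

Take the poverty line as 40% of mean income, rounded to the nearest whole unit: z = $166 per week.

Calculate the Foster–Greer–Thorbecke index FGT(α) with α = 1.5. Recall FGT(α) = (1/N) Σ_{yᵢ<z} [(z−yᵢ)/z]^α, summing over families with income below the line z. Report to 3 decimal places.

0.005

Below z: $148 (q = 1 of N = 7).
Normalized shortfalls: (166−148)/166 = 0.1084.
Raised to α = 1.5: 0.03571.
Sum = 0.035706; FGT(1.5) = 0.035706 / 7 = 0.005.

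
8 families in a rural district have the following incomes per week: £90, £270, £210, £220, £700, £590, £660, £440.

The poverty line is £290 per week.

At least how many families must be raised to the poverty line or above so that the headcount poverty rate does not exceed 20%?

3

4 of the 8 families are poor, so H = 4/8 = 0.500.
A headcount ratio of at most 20% allows at most ⌊0.20 × 8⌋ = 1 poor families.
So at least 4 − 1 = 3 must be lifted.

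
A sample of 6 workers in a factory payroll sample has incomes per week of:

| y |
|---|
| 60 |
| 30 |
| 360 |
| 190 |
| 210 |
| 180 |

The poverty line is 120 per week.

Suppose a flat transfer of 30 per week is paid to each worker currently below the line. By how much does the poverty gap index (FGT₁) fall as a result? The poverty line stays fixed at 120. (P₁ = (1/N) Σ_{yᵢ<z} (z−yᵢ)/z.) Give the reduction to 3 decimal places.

Before: below the line — 30, 60; poverty gap index (FGT₁) = 0.20833.
After the 30 transfer: below the line — 60, 90; poverty gap index (FGT₁) = 0.12500.
Reduction = 0.20833 − 0.12500 = 0.083.

0.083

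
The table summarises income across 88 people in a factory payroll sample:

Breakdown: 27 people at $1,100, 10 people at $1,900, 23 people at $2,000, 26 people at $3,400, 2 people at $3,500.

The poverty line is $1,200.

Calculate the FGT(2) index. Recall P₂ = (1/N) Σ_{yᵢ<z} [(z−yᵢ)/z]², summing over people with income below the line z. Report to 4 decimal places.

0.0021

Below z: 27×$1,100 (q = 27 of N = 88).
Relative gaps: (1200−1100)/1200 = 0.0833 (×27).
Squared: 0.0069 (×27).
Sum = 0.187500; P₂ = 0.187500 / 88 = 0.0021.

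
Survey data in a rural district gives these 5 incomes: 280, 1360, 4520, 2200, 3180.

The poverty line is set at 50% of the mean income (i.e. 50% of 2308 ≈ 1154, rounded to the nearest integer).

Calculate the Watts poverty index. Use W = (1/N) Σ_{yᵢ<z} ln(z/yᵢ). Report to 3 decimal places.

0.283

Poor units: 280 (q = 1 of N = 5).
Log shortfalls: ln(1154/280) = 1.4162.
W = 1.416200 / 5 = 0.283.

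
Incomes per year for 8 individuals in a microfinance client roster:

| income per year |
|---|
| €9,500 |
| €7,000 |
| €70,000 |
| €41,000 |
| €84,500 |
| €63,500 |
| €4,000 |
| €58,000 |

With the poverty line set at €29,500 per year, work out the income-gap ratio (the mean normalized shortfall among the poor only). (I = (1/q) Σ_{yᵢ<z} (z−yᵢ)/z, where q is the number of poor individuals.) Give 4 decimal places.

Incomes under z: €4,000, €7,000, €9,500 (q = 3 of N = 8).
Relative gaps: 0.8644, 0.7627, 0.6780; sum = 2.305085.
The income-gap ratio divides by q (the poor only): 2.305085 / 3 = 0.7684.

0.7684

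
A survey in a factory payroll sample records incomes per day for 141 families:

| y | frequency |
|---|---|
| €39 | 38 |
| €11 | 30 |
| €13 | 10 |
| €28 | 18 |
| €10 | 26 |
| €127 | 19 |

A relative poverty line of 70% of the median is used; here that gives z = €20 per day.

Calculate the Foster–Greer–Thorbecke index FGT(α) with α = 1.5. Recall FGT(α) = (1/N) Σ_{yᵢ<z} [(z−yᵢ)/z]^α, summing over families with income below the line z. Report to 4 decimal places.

Below the line: 26×€10, 30×€11, 10×€13 (q = 66 of N = 141).
Normalized shortfalls: (20−10)/20 = 0.5000 (×26); (20−11)/20 = 0.4500 (×30); (20−13)/20 = 0.3500 (×10).
Raised to α = 1.5: 0.35355 (×26); 0.30187 (×30); 0.20706 (×10).
Sum = 20.319091; FGT(1.5) = 20.319091 / 141 = 0.1441.

0.1441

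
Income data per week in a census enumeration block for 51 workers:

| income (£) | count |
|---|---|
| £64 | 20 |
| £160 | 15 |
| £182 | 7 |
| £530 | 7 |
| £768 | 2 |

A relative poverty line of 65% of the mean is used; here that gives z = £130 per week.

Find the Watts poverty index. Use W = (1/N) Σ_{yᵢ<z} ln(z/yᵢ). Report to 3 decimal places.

Poor units: 20×£64 (q = 20 of N = 51).
ln(z/y) terms: ln(130/64) = 0.7087 (×20).
W = 14.173027 / 51 = 0.278.

0.278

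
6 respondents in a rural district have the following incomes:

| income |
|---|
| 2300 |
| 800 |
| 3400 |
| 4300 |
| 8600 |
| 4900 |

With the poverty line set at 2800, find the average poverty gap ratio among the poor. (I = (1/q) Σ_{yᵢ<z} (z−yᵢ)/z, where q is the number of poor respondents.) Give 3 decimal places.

0.446

Incomes under z: 800, 2300 (q = 2 of N = 6).
Relative gaps: 0.7143, 0.1786; sum = 0.892857.
I averages over the q = 2 poor units only: 0.892857 / 2 = 0.446.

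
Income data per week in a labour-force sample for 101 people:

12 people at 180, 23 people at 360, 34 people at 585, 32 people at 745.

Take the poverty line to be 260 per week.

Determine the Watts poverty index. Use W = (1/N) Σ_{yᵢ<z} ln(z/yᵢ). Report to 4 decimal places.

Incomes under z: 12×180 (q = 12 of N = 101).
ln(z/y) terms: ln(260/180) = 0.3677 (×12).
W = 4.412697 / 101 = 0.0437.

0.0437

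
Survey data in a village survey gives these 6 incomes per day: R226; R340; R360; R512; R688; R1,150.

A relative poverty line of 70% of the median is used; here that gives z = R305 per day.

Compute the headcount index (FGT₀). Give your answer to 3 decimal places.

0.167

1 of the 6 families have income below R305.
H = 1/6 = 0.167.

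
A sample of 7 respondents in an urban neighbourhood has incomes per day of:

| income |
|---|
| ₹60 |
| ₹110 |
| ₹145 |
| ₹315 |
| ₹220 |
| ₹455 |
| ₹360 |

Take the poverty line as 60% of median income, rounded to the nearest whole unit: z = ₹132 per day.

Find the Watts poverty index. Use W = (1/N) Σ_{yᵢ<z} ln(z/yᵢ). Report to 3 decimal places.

0.139

Below the line: ₹60, ₹110 (q = 2 of N = 7).
Log gaps: ln(132/60) = 0.7885; ln(132/110) = 0.1823.
W = 0.970779 / 7 = 0.139.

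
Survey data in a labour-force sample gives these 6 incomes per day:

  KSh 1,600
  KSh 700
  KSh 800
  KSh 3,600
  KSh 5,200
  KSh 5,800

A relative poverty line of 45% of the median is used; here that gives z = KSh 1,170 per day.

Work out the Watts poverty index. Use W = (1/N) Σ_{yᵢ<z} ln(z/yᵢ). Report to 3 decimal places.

0.149

Below z: KSh 700, KSh 800 (q = 2 of N = 6).
Log shortfalls: ln(1170/700) = 0.5137; ln(1170/800) = 0.3801.
W = 0.893826 / 6 = 0.149.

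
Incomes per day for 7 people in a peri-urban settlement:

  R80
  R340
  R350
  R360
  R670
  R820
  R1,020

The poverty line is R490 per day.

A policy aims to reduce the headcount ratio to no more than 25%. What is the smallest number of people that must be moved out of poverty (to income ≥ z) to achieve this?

4 of the 7 people are poor, so H = 4/7 = 0.571.
A headcount ratio of at most 25% allows at most ⌊0.25 × 7⌋ = 1 poor people.
So at least 4 − 1 = 3 must be lifted.

3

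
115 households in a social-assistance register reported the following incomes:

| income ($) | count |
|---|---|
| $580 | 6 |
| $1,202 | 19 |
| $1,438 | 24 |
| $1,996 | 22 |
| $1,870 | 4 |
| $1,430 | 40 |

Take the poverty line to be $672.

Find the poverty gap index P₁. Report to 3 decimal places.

Incomes under z: 6×$580 (q = 6 of N = 115).
Normalized shortfalls: (672−580)/672 = 0.1369 (×6).
Σ = 0.821429. Dividing by the full population N = 115 gives P₁ = 0.007.

0.007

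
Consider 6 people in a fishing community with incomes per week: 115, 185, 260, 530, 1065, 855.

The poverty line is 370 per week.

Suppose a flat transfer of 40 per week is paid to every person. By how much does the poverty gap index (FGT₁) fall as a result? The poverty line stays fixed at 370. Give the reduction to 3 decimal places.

Before: below the line — 115, 185, 260; poverty gap index (FGT₁) = 0.24775.
After the 40 transfer: below the line — 155, 225, 300; poverty gap index (FGT₁) = 0.19369.
Reduction = 0.24775 − 0.19369 = 0.054.

0.054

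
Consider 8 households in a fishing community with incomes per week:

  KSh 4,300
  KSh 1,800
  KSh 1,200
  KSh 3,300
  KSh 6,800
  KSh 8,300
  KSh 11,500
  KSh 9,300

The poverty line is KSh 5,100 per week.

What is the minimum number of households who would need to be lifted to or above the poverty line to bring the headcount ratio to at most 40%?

Currently q = 4 of N = 8 are below the line (H = 0.500).
A headcount ratio of at most 40% allows at most ⌊0.40 × 8⌋ = 3 poor households.
So at least 4 − 3 = 1 must be lifted.

1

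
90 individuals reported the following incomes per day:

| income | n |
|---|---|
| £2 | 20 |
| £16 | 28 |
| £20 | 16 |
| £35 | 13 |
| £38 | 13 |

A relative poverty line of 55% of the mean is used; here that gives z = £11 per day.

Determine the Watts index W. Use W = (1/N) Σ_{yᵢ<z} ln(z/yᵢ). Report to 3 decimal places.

0.379

Below z: 20×£2 (q = 20 of N = 90).
Log gaps: ln(11/2) = 1.7047 (×20).
W = 34.094962 / 90 = 0.379.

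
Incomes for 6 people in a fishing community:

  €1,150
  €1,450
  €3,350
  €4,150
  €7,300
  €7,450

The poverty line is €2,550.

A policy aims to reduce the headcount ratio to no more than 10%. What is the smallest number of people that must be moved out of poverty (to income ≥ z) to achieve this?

2

2 of the 6 people are poor, so H = 2/6 = 0.333.
A headcount ratio of at most 10% allows at most ⌊0.10 × 6⌋ = 0 poor people.
So at least 2 − 0 = 2 must be lifted.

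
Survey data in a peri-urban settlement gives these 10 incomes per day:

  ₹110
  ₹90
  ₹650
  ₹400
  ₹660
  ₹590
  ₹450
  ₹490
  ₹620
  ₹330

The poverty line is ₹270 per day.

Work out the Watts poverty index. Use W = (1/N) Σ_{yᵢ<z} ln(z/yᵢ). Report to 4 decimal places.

0.1997

Below the line: ₹90, ₹110 (q = 2 of N = 10).
Log shortfalls: ln(270/90) = 1.0986; ln(270/110) = 0.8979.
W = 1.996554 / 10 = 0.1997.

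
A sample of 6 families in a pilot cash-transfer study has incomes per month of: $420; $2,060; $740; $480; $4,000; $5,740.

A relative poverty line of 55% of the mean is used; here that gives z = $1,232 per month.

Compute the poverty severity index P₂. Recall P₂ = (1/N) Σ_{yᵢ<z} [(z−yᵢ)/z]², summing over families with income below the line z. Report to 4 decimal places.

0.1611

Poor units: $420, $480, $740 (q = 3 of N = 6).
Shortfall ratios: (1232−420)/1232 = 0.6591; (1232−480)/1232 = 0.6104; (1232−740)/1232 = 0.3994.
Squared: 0.4344; 0.3726; 0.1595.
Sum = 0.966457; P₂ = 0.966457 / 6 = 0.1611.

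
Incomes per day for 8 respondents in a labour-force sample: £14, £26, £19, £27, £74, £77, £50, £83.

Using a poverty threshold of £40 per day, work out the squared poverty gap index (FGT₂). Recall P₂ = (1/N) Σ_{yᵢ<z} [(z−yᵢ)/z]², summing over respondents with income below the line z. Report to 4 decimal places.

Below z: £14, £19, £26, £27 (q = 4 of N = 8).
Normalized shortfalls: (40−14)/40 = 0.6500; (40−19)/40 = 0.5250; (40−26)/40 = 0.3500; (40−27)/40 = 0.3250.
Squared: 0.4225; 0.2756; 0.1225; 0.1056.
Sum = 0.926250; P₂ = 0.926250 / 8 = 0.1158.

0.1158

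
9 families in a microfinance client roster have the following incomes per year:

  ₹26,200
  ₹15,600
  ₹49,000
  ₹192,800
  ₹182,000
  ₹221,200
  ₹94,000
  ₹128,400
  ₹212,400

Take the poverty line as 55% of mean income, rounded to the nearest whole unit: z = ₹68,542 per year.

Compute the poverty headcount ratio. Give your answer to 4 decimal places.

3 of the 9 families have income below ₹68,542.
H = 3/9 = 0.3333.

0.3333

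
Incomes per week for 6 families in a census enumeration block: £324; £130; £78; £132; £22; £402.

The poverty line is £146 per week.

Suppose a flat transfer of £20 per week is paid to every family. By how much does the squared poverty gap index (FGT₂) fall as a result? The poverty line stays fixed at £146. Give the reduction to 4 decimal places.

Before: below the line — £22, £78, £130, £132; squared poverty gap index (FGT₂) = 0.159911.
After the £20 transfer: below the line — £42, £98; squared poverty gap index (FGT₂) = 0.102583.
Reduction = 0.159911 − 0.102583 = 0.0573.

0.0573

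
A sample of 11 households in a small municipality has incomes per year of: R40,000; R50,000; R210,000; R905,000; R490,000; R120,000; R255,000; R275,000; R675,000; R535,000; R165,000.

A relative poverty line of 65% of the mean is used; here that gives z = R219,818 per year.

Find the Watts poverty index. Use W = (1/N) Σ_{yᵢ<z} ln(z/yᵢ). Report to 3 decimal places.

Below the line: R40,000, R50,000, R120,000, R165,000, R210,000 (q = 5 of N = 11).
ln(z/y) terms: ln(219818/40000) = 1.7039; ln(219818/50000) = 1.4808; ln(219818/120000) = 0.6053; ln(219818/165000) = 0.2869; ln(219818/210000) = 0.0457.
W = 4.122552 / 11 = 0.375.

0.375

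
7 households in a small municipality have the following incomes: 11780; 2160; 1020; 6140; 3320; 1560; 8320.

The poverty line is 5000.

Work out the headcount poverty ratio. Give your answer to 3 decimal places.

4 of the 7 households have income below 5000.
H = 4/7 = 0.571.

0.571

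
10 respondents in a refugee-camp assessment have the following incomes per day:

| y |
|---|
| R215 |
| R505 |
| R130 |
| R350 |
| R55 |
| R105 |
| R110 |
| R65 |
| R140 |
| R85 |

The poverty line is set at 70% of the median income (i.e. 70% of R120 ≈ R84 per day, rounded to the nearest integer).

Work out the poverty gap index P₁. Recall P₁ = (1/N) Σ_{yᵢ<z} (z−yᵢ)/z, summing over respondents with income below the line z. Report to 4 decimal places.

0.0571

Poor units: R55, R65 (q = 2 of N = 10).
Normalized shortfalls: (84−55)/84 = 0.3452; (84−65)/84 = 0.2262.
Sum of shortfalls = 0.571429; P₁ averages over all N: 0.571429 / 10 = 0.0571.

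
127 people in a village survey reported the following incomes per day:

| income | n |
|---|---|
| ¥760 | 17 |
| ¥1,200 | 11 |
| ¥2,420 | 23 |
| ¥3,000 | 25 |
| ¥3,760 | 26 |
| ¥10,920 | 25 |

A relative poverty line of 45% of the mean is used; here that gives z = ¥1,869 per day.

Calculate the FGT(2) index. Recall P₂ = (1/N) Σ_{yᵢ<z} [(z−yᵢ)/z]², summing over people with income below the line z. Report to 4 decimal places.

0.0582

Incomes under z: 17×¥760, 11×¥1,200 (q = 28 of N = 127).
Gap ratios (z−y)/z: (1869−760)/1869 = 0.5934 (×17); (1869−1200)/1869 = 0.3579 (×11).
Squared: 0.3521 (×17); 0.1281 (×11).
Sum = 7.394777; P₂ = 7.394777 / 127 = 0.0582.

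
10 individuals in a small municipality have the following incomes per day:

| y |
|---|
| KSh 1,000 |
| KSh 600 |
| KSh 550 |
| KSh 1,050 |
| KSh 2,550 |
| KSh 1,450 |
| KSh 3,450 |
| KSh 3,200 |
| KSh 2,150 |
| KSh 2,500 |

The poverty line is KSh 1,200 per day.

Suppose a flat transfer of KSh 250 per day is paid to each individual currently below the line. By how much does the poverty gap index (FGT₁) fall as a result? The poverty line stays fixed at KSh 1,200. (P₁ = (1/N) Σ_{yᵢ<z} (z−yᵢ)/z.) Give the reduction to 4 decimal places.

Before: below the line — KSh 550, KSh 600, KSh 1,000, KSh 1,050; poverty gap index (FGT₁) = 0.133333.
After the KSh 250 transfer: below the line — KSh 800, KSh 850; poverty gap index (FGT₁) = 0.062500.
Reduction = 0.133333 − 0.062500 = 0.0708.

0.0708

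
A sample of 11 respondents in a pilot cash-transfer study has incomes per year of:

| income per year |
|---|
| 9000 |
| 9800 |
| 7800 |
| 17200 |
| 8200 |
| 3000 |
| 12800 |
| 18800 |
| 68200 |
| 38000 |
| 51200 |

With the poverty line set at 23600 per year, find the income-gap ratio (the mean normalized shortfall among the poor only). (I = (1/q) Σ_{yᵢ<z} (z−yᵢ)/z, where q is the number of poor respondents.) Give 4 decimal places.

0.5413

Poor units: 3000, 7800, 8200, 9000, 9800, 12800, 17200, 18800 (q = 8 of N = 11).
Shortfall ratios (z−y)/z: 0.8729, 0.6695, 0.6525, 0.6186, 0.5847, 0.4576, 0.2712, 0.2034; sum = 4.330508.
The income-gap ratio divides by q (the poor only): 4.330508 / 8 = 0.5413.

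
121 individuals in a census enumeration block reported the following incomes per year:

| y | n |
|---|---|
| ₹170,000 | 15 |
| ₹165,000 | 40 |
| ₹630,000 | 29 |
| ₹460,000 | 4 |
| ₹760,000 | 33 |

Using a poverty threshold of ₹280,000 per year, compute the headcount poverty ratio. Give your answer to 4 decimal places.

55 of the 121 individuals have income below ₹280,000.
H = 55/121 = 0.4545.

0.4545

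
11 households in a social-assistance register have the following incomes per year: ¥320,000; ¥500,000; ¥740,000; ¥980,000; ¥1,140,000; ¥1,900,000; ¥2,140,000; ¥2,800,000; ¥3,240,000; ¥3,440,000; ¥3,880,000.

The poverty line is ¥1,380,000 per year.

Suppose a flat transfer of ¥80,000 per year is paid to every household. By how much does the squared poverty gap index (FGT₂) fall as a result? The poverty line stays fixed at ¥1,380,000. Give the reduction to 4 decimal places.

Before: below the line — ¥320,000, ¥500,000, ¥740,000, ¥980,000, ¥1,140,000; squared poverty gap index (FGT₂) = 0.120544.
After the ¥80,000 transfer: below the line — ¥400,000, ¥580,000, ¥820,000, ¥1,060,000, ¥1,220,000; squared poverty gap index (FGT₂) = 0.097478.
Reduction = 0.120544 − 0.097478 = 0.0231.

0.0231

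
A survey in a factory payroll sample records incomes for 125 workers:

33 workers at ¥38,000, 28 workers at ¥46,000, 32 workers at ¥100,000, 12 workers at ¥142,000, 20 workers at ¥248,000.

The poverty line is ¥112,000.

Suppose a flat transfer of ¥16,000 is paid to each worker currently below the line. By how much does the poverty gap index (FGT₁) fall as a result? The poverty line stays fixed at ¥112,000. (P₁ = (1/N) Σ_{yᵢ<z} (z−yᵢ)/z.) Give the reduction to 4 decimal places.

Before: below the line — 33×¥38,000, 28×¥46,000, 32×¥100,000; poverty gap index (FGT₁) = 0.333857.
After the ¥16,000 transfer: below the line — 33×¥54,000, 28×¥62,000; poverty gap index (FGT₁) = 0.236714.
Reduction = 0.333857 − 0.236714 = 0.0971.

0.0971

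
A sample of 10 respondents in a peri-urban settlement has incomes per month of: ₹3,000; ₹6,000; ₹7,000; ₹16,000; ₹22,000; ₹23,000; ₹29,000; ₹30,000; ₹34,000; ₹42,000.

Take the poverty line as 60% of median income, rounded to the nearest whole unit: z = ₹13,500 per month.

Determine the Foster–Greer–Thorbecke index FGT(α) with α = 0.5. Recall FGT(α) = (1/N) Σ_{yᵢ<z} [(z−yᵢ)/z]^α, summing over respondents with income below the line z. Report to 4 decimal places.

Below the line: ₹3,000, ₹6,000, ₹7,000 (q = 3 of N = 10).
Normalized shortfalls: (13500−3000)/13500 = 0.7778; (13500−6000)/13500 = 0.5556; (13500−7000)/13500 = 0.4815.
Raised to α = 0.5: 0.88192; 0.74536; 0.69389.
Sum = 2.321162; FGT(0.5) = 2.321162 / 10 = 0.2321.

0.2321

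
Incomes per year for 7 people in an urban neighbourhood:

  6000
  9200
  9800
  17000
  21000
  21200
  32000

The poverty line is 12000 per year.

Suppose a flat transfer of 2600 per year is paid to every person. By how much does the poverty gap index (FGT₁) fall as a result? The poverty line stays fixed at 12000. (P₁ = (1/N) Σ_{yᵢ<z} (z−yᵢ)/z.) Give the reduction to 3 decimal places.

Before: below the line — 6000, 9200, 9800; poverty gap index (FGT₁) = 0.13095.
After the 2600 transfer: below the line — 8600, 11800; poverty gap index (FGT₁) = 0.04286.
Reduction = 0.13095 − 0.04286 = 0.088.

0.088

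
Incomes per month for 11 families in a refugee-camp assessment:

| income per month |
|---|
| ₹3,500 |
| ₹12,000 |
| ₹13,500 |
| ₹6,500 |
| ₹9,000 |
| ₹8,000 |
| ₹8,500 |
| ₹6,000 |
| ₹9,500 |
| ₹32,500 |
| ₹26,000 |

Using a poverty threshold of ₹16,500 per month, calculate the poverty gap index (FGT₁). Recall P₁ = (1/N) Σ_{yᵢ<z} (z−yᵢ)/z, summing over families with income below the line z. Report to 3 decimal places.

Below z: ₹3,500, ₹6,000, ₹6,500, ₹8,000, ₹8,500, ₹9,000, ₹9,500, ₹12,000, ₹13,500 (q = 9 of N = 11).
Relative gaps: (16500−3500)/16500 = 0.7879; (16500−6000)/16500 = 0.6364; (16500−6500)/16500 = 0.6061; (16500−8000)/16500 = 0.5152; (16500−8500)/16500 = 0.4848; (16500−9000)/16500 = 0.4545; (16500−9500)/16500 = 0.4242; (16500−12000)/16500 = 0.2727; (16500−13500)/16500 = 0.1818.
Σ = 4.363636. Dividing by the full population N = 11 gives P₁ = 0.397.

0.397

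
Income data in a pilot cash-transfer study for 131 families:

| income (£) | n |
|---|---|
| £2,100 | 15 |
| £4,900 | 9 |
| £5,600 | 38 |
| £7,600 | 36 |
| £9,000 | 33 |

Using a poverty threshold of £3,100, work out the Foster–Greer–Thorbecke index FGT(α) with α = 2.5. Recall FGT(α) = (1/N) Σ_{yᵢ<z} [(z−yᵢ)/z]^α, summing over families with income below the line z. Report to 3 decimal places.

Incomes under z: 15×£2,100 (q = 15 of N = 131).
Gap ratios (z−y)/z: (3100−2100)/3100 = 0.3226 (×15).
Raised to α = 2.5: 0.05910 (×15).
Sum = 0.886517; FGT(2.5) = 0.886517 / 131 = 0.007.

0.007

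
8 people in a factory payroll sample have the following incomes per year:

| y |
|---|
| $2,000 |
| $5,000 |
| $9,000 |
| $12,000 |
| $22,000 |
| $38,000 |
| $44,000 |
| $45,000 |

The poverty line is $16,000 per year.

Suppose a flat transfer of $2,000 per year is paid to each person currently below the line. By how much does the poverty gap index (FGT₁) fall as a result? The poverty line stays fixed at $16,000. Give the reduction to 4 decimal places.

Before: below the line — $2,000, $5,000, $9,000, $12,000; poverty gap index (FGT₁) = 0.281250.
After the $2,000 transfer: below the line — $4,000, $7,000, $11,000, $14,000; poverty gap index (FGT₁) = 0.218750.
Reduction = 0.281250 − 0.218750 = 0.0625.

0.0625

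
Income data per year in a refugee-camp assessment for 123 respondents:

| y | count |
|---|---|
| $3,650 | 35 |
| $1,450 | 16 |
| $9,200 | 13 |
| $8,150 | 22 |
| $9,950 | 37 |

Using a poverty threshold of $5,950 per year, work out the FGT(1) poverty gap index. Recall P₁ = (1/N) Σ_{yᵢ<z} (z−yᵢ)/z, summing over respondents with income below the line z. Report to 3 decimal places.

0.208

Below z: 16×$1,450, 35×$3,650 (q = 51 of N = 123).
Shortfall ratios: (5950−1450)/5950 = 0.7563 (×16); (5950−3650)/5950 = 0.3866 (×35).
Sum of shortfalls = 25.630252; P₁ averages over all N: 25.630252 / 123 = 0.208.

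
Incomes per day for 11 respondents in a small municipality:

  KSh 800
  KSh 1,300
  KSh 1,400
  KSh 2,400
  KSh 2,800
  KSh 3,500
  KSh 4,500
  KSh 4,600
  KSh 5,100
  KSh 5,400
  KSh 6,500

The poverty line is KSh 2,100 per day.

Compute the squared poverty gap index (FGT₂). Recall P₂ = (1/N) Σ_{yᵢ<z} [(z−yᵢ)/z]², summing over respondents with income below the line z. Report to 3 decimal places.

0.058

Below z: KSh 800, KSh 1,300, KSh 1,400 (q = 3 of N = 11).
Normalized shortfalls: (2100−800)/2100 = 0.6190; (2100−1300)/2100 = 0.3810; (2100−1400)/2100 = 0.3333.
Squared: 0.3832; 0.1451; 0.1111.
Sum = 0.639456; P₂ = 0.639456 / 11 = 0.058.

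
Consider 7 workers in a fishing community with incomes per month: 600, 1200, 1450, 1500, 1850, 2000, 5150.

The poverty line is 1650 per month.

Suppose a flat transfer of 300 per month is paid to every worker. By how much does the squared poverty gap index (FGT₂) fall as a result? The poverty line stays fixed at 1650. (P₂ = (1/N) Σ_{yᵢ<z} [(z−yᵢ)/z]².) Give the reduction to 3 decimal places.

Before: below the line — 600, 1200, 1450, 1500; squared poverty gap index (FGT₂) = 0.07176.
After the 300 transfer: below the line — 900, 1500; squared poverty gap index (FGT₂) = 0.03070.
Reduction = 0.07176 − 0.03070 = 0.041.

0.041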